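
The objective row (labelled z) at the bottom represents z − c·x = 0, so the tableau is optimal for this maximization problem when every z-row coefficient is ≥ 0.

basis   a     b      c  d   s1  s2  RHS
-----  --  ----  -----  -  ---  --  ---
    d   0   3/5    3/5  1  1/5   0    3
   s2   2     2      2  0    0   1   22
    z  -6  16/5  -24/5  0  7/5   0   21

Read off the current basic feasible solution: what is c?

c is not in the basis, so in the current basic feasible solution c = 0.

0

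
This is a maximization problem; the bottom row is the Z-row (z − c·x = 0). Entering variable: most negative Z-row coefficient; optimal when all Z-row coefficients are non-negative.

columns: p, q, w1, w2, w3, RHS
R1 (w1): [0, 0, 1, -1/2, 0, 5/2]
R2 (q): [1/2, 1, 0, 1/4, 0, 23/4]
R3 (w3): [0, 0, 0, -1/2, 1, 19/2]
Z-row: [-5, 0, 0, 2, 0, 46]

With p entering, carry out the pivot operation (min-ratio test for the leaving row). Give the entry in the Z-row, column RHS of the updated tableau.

207/2

Ratio test on column p — row 1: entry 0 ≤ 0; row 2: (23/4)/(1/2) = 23/2; row 3: entry 0 ≤ 0. Minimum is 23/2 at row 2 (q leaves); pivot element 1/2.
Divide row 2 by 1/2; eliminate column p from the other rows.
Z-row update in column RHS: 46 − (-5)·(23/2) = 207/2.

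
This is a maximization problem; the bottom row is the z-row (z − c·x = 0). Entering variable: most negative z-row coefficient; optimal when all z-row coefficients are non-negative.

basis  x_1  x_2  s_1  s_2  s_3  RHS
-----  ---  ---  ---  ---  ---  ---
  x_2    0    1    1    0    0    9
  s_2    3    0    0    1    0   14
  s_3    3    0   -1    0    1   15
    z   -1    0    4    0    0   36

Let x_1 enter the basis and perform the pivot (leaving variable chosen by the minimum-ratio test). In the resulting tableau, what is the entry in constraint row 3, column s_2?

-1

Ratio test on column x_1 — row 1: entry 0 ≤ 0; row 2: 14/3 = 14/3; row 3: 15/3 = 5. Minimum is 14/3 at row 2 (s_2 leaves); pivot element 3.
Divide row 2 by 3; eliminate column x_1 from the other rows.
Row 3 update in column s_2: 0 − 3·(1/3) = -1.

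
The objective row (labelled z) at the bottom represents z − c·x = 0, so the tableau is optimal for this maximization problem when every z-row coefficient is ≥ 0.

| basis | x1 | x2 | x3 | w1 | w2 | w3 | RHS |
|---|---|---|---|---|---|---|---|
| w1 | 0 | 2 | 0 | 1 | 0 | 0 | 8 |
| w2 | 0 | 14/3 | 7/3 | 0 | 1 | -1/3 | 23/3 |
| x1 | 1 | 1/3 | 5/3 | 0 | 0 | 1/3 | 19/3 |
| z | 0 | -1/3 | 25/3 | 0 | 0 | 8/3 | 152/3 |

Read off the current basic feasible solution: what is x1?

x1 is basic (row 3); its value is the RHS of that row, 19/3.

19/3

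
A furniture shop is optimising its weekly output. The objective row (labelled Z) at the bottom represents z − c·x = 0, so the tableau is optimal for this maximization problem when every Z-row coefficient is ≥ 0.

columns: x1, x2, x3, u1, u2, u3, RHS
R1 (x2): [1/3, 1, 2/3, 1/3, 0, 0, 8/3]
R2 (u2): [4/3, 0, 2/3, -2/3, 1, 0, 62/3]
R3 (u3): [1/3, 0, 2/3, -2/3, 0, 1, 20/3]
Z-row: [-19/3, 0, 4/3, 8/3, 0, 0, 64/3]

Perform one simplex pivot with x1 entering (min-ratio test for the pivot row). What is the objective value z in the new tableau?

Ratio test on column x1 — row 1: (8/3)/(1/3) = 8; row 2: (62/3)/(4/3) = 31/2; row 3: (20/3)/(1/3) = 20. Minimum is 8 at row 1 (x2 leaves); pivot element 1/3.
Pivot on row 1; the Z-row RHS becomes 64/3 − (-19/3)·8 = 72.

72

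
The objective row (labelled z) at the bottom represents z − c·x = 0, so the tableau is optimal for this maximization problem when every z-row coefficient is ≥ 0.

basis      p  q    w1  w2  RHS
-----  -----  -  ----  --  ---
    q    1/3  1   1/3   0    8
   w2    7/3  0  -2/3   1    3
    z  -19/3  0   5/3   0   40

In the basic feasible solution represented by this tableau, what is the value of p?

0

p is not in the basis, so in the current basic feasible solution p = 0.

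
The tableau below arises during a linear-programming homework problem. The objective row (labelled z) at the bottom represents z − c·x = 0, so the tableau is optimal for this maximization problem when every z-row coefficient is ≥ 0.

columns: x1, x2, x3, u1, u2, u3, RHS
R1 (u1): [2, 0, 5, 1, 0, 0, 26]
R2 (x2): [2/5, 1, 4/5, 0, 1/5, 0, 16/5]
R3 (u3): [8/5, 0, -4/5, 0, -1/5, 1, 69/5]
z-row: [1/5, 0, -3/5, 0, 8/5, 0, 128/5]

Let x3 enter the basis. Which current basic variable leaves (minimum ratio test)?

Column x3 entries and ratios — u1: 26/5 = 26/5; x2: (16/5)/(4/5) = 4; u3: -4/5 ≤ 0, skip.
Smallest ratio is 4 in the row of x2, so x2 leaves.

x2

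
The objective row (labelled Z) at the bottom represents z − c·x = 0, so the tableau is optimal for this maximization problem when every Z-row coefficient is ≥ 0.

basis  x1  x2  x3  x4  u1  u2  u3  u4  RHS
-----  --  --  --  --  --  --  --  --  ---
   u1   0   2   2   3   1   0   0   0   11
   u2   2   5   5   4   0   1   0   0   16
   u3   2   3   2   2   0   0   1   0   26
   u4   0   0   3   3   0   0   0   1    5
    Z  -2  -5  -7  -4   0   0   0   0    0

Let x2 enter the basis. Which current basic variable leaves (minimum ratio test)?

u2

Column x2 entries and ratios — u1: 11/2 = 11/2; u2: 16/5 = 16/5; u3: 26/3 = 26/3; u4: 0 ≤ 0, skip.
Smallest ratio is 16/5 in the row of u2, so u2 leaves.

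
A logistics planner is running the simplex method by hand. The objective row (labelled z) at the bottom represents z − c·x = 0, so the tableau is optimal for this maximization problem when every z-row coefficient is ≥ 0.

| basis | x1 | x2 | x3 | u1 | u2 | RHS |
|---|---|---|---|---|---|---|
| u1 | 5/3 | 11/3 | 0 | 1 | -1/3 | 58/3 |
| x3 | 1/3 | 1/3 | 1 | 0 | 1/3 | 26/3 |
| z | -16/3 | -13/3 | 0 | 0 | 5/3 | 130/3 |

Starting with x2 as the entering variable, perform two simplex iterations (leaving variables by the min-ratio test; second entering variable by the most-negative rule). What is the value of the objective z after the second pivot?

526/5

Ratio test on column x2 — row 1: (58/3)/(11/3) = 58/11; row 2: (26/3)/(1/3) = 26. Minimum is 58/11 at row 1 (u1 leaves); pivot element 11/3.
Pivot on row 1; the z-row RHS becomes 130/3 − (-13/3)·(58/11) = 728/11.
Next entering variable (most negative z-row entry -37/11): x1.
Ratio test on column x1 — row 1: (58/11)/(5/11) = 58/5; row 2: (76/11)/(2/11) = 38. Minimum is 58/5 at row 1 (x2 leaves); pivot element 5/11.
After the second pivot the z-row RHS is 728/11 − (-37/11)·(58/5) = 526/5.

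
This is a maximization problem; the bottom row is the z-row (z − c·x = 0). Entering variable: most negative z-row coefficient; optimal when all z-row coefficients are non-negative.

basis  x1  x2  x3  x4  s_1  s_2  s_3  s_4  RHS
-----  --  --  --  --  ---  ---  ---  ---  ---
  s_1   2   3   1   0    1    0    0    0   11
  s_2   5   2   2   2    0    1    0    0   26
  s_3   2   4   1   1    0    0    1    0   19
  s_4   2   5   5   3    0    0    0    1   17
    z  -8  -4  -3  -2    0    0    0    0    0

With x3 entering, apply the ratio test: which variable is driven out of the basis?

s_4

Column x3 entries and ratios — s_1: 11/1 = 11; s_2: 26/2 = 13; s_3: 19/1 = 19; s_4: 17/5 = 17/5.
Smallest ratio is 17/5 in the row of s_4, so s_4 leaves.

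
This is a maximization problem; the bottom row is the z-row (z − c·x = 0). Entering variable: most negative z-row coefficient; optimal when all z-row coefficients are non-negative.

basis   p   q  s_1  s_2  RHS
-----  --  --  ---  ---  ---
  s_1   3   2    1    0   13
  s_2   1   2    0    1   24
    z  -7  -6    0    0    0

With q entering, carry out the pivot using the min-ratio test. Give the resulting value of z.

39

Ratio test on column q — row 1: 13/2 = 13/2; row 2: 24/2 = 12. Minimum is 13/2 at row 1 (s_1 leaves); pivot element 2.
Pivot on row 1; the z-row RHS becomes 0 − (-6)·(13/2) = 39.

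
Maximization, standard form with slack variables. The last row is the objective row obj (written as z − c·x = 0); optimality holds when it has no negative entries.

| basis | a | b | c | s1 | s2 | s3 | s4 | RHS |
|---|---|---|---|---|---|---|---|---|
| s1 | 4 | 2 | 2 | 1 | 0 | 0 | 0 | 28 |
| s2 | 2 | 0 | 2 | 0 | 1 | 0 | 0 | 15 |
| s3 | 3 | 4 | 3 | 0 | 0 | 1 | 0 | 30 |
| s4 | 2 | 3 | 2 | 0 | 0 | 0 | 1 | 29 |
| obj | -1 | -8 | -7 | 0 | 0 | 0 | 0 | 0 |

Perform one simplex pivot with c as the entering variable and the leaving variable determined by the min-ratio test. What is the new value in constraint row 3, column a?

Ratio test on column c — row 1: 28/2 = 14; row 2: 15/2 = 15/2; row 3: 30/3 = 10; row 4: 29/2 = 29/2. Minimum is 15/2 at row 2 (s2 leaves); pivot element 2.
Divide row 2 by 2; eliminate column c from the other rows.
Row 3 update in column a: 3 − 3·1 = 0.

0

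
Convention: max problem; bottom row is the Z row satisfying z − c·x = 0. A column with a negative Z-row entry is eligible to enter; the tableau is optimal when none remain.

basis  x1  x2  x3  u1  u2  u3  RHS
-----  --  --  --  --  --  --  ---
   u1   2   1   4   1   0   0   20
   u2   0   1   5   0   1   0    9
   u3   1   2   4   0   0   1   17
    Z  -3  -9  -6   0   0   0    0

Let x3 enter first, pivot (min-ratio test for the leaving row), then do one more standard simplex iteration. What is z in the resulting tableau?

149/2

Ratio test on column x3 — row 1: 20/4 = 5; row 2: 9/5 = 9/5; row 3: 17/4 = 17/4. Minimum is 9/5 at row 2 (u2 leaves); pivot element 5.
Pivot on row 2; the Z-row RHS becomes 0 − (-6)·(9/5) = 54/5.
Next entering variable (most negative Z-row entry -39/5): x2.
Ratio test on column x2 — row 1: (64/5)/(1/5) = 64; row 2: (9/5)/(1/5) = 9; row 3: (49/5)/(6/5) = 49/6. Minimum is 49/6 at row 3 (u3 leaves); pivot element 6/5.
After the second pivot the Z-row RHS is 54/5 − (-39/5)·(49/6) = 149/2.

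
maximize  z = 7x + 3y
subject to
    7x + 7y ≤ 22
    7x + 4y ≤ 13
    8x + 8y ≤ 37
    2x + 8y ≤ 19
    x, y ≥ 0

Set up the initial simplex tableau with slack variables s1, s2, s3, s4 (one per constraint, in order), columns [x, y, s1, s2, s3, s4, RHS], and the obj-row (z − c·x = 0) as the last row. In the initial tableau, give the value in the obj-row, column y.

The obj-row carries the negated objective coefficients: the y entry is -3.

-3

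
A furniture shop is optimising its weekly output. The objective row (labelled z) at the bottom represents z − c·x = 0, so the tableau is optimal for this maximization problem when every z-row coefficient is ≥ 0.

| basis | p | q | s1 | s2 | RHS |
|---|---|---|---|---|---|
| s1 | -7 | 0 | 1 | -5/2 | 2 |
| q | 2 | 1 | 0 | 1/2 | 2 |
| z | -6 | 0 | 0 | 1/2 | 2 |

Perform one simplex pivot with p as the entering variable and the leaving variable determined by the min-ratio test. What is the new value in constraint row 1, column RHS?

9

Ratio test on column p — row 1: entry -7 ≤ 0; row 2: 2/2 = 1. Minimum is 1 at row 2 (q leaves); pivot element 2.
Divide row 2 by 2; eliminate column p from the other rows.
Row 1 update in column RHS: 2 − (-7)·1 = 9.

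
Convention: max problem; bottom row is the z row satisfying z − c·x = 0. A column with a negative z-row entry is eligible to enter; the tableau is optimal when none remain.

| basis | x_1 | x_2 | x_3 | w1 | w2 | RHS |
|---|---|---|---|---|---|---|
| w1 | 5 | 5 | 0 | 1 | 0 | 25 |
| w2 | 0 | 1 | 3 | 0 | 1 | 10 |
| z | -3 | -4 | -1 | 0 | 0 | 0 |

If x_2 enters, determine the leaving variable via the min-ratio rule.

Column x_2 entries and ratios — w1: 25/5 = 5; w2: 10/1 = 10.
Smallest ratio is 5 in the row of w1, so w1 leaves.

w1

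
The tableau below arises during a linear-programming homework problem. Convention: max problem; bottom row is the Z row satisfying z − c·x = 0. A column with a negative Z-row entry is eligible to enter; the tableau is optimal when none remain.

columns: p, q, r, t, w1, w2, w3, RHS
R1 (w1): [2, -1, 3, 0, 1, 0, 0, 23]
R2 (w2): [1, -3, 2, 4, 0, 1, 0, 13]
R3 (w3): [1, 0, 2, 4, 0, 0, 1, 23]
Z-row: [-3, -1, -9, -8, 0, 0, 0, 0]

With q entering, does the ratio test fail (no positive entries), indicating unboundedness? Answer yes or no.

Every constraint-row entry in column q is ≤ 0, so increasing q is unbounded.

yes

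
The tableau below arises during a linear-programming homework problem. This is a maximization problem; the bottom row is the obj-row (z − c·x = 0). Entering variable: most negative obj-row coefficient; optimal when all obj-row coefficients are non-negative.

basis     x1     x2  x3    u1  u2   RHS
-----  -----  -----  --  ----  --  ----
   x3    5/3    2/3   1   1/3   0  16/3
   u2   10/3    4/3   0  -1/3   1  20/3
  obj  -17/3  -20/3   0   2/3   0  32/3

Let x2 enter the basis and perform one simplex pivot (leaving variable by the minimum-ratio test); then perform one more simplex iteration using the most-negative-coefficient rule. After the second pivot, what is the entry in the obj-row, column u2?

Ratio test on column x2 — row 1: (16/3)/(2/3) = 8; row 2: (20/3)/(4/3) = 5. Minimum is 5 at row 2 (u2 leaves); pivot element 4/3.
Divide row 2 by 4/3; eliminate column x2 from the other rows.
Second iteration: most negative obj-row entry is -1 in column u1, so u1 enters.
Ratio test on column u1 — row 1: 2/(1/2) = 4; row 2: entry -1/4 ≤ 0. Minimum is 4 at row 1 (x3 leaves); pivot element 1/2.
Divide row 1 by 1/2; eliminate column u1 from the other rows.
After both pivots, the entry at the obj-row, column u2 is 4.

4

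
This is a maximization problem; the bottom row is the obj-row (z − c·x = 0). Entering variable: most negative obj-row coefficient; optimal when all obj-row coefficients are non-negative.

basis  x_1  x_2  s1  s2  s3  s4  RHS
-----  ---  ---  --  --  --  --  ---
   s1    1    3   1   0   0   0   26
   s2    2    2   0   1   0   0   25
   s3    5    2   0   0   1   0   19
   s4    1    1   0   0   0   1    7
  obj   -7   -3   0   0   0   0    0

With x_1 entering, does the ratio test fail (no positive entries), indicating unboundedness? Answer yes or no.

Column x_1 has positive entries in row(s) 1, 2, 3, 4, so the ratio test bounds it — not unbounded.

no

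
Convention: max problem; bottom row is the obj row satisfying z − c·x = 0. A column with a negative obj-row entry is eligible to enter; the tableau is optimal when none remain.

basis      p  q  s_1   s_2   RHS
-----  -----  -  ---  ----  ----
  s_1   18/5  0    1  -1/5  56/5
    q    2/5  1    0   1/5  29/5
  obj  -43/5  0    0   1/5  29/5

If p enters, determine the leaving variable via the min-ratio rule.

s_1

Column p entries and ratios — s_1: (56/5)/(18/5) = 28/9; q: (29/5)/(2/5) = 29/2.
Smallest ratio is 28/9 in the row of s_1, so s_1 leaves.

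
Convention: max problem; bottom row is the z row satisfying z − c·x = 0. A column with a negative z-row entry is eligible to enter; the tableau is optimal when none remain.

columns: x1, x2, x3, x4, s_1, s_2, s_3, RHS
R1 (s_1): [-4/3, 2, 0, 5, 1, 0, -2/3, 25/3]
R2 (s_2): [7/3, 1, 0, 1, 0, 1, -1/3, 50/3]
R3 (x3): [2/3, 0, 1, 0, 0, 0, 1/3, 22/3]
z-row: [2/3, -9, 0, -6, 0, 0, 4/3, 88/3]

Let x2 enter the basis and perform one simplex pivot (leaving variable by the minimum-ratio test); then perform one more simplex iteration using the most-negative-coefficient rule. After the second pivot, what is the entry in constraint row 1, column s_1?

Ratio test on column x2 — row 1: (25/3)/2 = 25/6; row 2: (50/3)/1 = 50/3; row 3: entry 0 ≤ 0. Minimum is 25/6 at row 1 (s_1 leaves); pivot element 2.
Divide row 1 by 2; eliminate column x2 from the other rows.
Second iteration: most negative z-row entry is -16/3 in column x1, so x1 enters.
Ratio test on column x1 — row 1: entry -2/3 ≤ 0; row 2: (25/2)/3 = 25/6; row 3: (22/3)/(2/3) = 11. Minimum is 25/6 at row 2 (s_2 leaves); pivot element 3.
Divide row 2 by 3; eliminate column x1 from the other rows.
After both pivots, the entry at constraint row 1, column s_1 is 7/18.

7/18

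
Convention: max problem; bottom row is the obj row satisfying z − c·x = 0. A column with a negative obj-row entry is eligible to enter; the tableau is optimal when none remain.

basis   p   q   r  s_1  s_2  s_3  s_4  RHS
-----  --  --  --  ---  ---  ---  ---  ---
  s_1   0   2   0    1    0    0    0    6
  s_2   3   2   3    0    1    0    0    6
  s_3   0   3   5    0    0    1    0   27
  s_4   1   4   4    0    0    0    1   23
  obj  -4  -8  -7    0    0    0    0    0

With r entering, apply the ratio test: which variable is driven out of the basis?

s_2

Column r entries and ratios — s_1: 0 ≤ 0, skip; s_2: 6/3 = 2; s_3: 27/5 = 27/5; s_4: 23/4 = 23/4.
Smallest ratio is 2 in the row of s_2, so s_2 leaves.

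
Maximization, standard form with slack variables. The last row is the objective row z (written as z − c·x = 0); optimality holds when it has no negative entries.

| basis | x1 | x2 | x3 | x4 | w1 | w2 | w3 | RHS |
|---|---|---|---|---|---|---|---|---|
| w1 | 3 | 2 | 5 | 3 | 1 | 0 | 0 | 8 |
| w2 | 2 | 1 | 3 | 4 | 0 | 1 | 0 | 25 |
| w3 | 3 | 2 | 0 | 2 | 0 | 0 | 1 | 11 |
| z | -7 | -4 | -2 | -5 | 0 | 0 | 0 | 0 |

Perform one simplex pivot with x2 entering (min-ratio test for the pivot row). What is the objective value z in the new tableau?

16

Ratio test on column x2 — row 1: 8/2 = 4; row 2: 25/1 = 25; row 3: 11/2 = 11/2. Minimum is 4 at row 1 (w1 leaves); pivot element 2.
Pivot on row 1; the z-row RHS becomes 0 − (-4)·4 = 16.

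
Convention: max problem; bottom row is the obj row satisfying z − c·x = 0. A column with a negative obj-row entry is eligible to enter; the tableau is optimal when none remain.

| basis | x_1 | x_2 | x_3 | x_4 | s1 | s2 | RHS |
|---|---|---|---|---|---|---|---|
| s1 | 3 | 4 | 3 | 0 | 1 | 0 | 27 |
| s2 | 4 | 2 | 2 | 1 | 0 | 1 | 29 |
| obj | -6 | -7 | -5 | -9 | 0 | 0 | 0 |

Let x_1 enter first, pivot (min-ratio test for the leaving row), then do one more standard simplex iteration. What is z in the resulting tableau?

Ratio test on column x_1 — row 1: 27/3 = 9; row 2: 29/4 = 29/4. Minimum is 29/4 at row 2 (s2 leaves); pivot element 4.
Pivot on row 2; the obj-row RHS becomes 0 − (-6)·(29/4) = 87/2.
Next entering variable (most negative obj-row entry -15/2): x_4.
Ratio test on column x_4 — row 1: entry -3/4 ≤ 0; row 2: (29/4)/(1/4) = 29. Minimum is 29 at row 2 (x_1 leaves); pivot element 1/4.
After the second pivot the obj-row RHS is 87/2 − (-15/2)·29 = 261.

261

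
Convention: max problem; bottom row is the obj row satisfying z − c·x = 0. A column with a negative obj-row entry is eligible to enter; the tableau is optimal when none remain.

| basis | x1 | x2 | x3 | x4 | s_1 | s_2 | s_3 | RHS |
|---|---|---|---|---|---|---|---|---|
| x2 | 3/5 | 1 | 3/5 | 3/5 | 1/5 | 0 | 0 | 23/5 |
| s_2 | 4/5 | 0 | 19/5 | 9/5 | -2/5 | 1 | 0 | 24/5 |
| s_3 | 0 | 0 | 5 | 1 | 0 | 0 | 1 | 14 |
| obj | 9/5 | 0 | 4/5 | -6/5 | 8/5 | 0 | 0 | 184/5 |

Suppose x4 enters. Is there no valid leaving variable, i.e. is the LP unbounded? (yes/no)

Column x4 has positive entries in row(s) 1, 2, 3, so the ratio test bounds it — not unbounded.

no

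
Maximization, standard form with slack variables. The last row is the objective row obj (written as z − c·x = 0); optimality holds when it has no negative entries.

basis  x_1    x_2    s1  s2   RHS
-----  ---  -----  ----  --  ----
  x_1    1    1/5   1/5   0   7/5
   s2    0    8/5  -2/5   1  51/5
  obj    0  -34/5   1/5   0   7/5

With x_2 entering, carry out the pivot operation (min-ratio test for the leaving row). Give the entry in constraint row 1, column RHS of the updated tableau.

Ratio test on column x_2 — row 1: (7/5)/(1/5) = 7; row 2: (51/5)/(8/5) = 51/8. Minimum is 51/8 at row 2 (s2 leaves); pivot element 8/5.
Divide row 2 by 8/5; eliminate column x_2 from the other rows.
Row 1 update in column RHS: 7/5 − (1/5)·(51/8) = 1/8.

1/8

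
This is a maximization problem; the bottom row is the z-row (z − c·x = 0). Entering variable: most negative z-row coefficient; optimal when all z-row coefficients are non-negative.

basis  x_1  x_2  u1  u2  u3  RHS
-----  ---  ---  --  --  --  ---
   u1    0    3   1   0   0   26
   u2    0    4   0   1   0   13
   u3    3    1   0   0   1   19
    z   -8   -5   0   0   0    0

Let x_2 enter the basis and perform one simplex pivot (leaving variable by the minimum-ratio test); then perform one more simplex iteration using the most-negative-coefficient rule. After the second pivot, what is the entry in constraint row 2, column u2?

1/4

Ratio test on column x_2 — row 1: 26/3 = 26/3; row 2: 13/4 = 13/4; row 3: 19/1 = 19. Minimum is 13/4 at row 2 (u2 leaves); pivot element 4.
Divide row 2 by 4; eliminate column x_2 from the other rows.
Second iteration: most negative z-row entry is -8 in column x_1, so x_1 enters.
Ratio test on column x_1 — row 1: entry 0 ≤ 0; row 2: entry 0 ≤ 0; row 3: (63/4)/3 = 21/4. Minimum is 21/4 at row 3 (u3 leaves); pivot element 3.
Divide row 3 by 3; eliminate column x_1 from the other rows.
After both pivots, the entry at constraint row 2, column u2 is 1/4.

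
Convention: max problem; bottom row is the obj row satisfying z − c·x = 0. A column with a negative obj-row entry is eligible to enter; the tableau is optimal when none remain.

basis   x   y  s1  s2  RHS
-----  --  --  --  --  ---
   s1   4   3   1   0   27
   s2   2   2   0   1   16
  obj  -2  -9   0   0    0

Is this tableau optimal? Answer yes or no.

no

The obj-row has a negative entry -9 in column y, so it is not optimal.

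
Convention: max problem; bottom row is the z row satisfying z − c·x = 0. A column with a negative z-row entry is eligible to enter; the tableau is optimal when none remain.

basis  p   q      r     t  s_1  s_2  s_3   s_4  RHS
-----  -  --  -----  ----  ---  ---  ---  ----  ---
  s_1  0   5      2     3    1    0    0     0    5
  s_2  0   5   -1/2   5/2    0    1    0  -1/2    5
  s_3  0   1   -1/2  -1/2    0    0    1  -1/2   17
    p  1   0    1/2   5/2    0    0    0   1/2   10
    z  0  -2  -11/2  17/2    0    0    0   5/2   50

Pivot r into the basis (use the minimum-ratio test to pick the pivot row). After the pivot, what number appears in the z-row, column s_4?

5/2

Ratio test on column r — row 1: 5/2 = 5/2; row 2: entry -1/2 ≤ 0; row 3: entry -1/2 ≤ 0; row 4: 10/(1/2) = 20. Minimum is 5/2 at row 1 (s_1 leaves); pivot element 2.
Divide row 1 by 2; eliminate column r from the other rows.
z-row update in column s_4: 5/2 − (-11/2)·0 = 5/2.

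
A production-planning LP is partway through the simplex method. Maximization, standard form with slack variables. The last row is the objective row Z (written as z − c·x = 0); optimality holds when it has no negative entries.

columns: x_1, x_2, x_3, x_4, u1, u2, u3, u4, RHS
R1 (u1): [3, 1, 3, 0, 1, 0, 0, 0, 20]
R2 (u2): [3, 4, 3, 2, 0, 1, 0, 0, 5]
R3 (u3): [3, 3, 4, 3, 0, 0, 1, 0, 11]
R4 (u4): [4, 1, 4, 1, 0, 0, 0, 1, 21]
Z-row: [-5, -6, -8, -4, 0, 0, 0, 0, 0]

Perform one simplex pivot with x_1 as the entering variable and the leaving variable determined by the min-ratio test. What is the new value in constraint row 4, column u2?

Ratio test on column x_1 — row 1: 20/3 = 20/3; row 2: 5/3 = 5/3; row 3: 11/3 = 11/3; row 4: 21/4 = 21/4. Minimum is 5/3 at row 2 (u2 leaves); pivot element 3.
Divide row 2 by 3; eliminate column x_1 from the other rows.
Row 4 update in column u2: 0 − 4·(1/3) = -4/3.

-4/3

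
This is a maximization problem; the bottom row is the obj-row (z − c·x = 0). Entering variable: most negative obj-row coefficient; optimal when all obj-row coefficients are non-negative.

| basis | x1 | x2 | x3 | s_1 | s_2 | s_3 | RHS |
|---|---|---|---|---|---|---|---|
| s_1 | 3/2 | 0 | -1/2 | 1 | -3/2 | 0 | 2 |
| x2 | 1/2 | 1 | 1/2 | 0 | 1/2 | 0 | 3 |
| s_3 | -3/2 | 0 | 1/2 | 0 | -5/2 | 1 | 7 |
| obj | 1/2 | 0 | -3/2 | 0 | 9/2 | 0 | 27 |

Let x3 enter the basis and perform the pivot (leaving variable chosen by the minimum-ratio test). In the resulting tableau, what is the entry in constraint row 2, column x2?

2

Ratio test on column x3 — row 1: entry -1/2 ≤ 0; row 2: 3/(1/2) = 6; row 3: 7/(1/2) = 14. Minimum is 6 at row 2 (x2 leaves); pivot element 1/2.
Divide row 2 by 1/2; eliminate column x3 from the other rows.
In the new row 2, the x2 entry is the old entry divided by the pivot: 1/(1/2) = 2.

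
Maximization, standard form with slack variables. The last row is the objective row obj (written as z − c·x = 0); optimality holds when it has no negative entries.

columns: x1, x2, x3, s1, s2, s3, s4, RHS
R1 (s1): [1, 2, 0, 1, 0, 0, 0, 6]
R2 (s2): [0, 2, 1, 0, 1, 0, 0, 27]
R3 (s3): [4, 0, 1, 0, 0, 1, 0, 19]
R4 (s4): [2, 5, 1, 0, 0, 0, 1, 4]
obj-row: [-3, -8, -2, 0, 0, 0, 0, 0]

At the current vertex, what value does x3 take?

0

x3 is not in the basis, so in the current basic feasible solution x3 = 0.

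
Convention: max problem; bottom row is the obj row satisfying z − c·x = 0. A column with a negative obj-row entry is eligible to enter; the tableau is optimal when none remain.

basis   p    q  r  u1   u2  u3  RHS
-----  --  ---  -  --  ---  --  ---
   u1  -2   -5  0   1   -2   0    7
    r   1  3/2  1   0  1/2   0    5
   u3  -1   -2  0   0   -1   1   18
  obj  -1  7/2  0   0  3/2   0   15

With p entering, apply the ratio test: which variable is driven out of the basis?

r

Column p entries and ratios — u1: -2 ≤ 0, skip; r: 5/1 = 5; u3: -1 ≤ 0, skip.
Smallest ratio is 5 in the row of r, so r leaves.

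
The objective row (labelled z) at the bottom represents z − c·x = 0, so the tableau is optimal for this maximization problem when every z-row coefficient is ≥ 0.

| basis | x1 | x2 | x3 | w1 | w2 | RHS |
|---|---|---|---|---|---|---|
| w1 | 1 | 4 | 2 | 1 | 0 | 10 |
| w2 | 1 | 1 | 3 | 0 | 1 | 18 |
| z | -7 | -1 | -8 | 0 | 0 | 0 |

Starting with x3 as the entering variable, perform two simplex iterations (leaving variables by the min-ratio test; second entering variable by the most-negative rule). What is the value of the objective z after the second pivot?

70

Ratio test on column x3 — row 1: 10/2 = 5; row 2: 18/3 = 6. Minimum is 5 at row 1 (w1 leaves); pivot element 2.
Pivot on row 1; the z-row RHS becomes 0 − (-8)·5 = 40.
Next entering variable (most negative z-row entry -3): x1.
Ratio test on column x1 — row 1: 5/(1/2) = 10; row 2: entry -1/2 ≤ 0. Minimum is 10 at row 1 (x3 leaves); pivot element 1/2.
After the second pivot the z-row RHS is 40 − (-3)·10 = 70.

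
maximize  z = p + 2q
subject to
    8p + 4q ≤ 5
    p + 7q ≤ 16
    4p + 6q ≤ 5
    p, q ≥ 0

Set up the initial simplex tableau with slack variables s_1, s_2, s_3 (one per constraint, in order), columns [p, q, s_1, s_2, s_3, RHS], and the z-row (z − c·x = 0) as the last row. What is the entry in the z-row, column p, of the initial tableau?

-1

The z-row carries the negated objective coefficients: the p entry is -1.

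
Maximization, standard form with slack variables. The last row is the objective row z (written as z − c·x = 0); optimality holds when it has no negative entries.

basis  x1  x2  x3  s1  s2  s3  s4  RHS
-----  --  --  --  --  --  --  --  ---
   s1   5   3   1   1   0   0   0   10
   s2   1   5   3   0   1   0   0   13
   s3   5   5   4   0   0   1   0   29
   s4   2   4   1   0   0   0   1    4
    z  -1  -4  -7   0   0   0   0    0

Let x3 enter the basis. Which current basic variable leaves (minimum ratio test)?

Column x3 entries and ratios — s1: 10/1 = 10; s2: 13/3 = 13/3; s3: 29/4 = 29/4; s4: 4/1 = 4.
Smallest ratio is 4 in the row of s4, so s4 leaves.

s4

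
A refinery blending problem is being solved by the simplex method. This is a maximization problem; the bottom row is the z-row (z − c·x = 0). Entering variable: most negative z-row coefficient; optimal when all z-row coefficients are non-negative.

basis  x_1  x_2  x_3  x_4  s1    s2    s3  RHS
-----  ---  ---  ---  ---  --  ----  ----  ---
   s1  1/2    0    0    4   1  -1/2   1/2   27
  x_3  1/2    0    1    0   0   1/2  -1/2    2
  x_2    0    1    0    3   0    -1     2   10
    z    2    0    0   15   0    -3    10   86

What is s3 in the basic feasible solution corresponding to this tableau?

0

s3 is not in the basis, so in the current basic feasible solution s3 = 0.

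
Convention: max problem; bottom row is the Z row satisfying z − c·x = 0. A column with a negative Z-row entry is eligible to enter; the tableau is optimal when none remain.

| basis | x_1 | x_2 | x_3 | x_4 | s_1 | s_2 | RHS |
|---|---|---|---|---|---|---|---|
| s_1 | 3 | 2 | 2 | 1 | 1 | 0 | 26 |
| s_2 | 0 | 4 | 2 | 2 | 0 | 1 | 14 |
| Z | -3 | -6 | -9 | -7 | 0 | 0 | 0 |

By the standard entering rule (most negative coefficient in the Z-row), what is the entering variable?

Negative Z-row entries: x_1: -3, x_2: -6, x_3: -9, x_4: -7.
The most negative is -9 in column x_3, so x_3 enters.

x_3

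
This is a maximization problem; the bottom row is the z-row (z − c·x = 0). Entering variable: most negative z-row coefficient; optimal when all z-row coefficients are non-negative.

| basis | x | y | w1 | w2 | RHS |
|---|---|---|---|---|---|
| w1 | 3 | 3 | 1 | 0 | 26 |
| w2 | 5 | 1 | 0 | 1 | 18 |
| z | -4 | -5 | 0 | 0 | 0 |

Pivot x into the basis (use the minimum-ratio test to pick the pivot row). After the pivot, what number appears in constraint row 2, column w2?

Ratio test on column x — row 1: 26/3 = 26/3; row 2: 18/5 = 18/5. Minimum is 18/5 at row 2 (w2 leaves); pivot element 5.
Divide row 2 by 5; eliminate column x from the other rows.
In the new row 2, the w2 entry is the old entry divided by the pivot: 1/5 = 1/5.

1/5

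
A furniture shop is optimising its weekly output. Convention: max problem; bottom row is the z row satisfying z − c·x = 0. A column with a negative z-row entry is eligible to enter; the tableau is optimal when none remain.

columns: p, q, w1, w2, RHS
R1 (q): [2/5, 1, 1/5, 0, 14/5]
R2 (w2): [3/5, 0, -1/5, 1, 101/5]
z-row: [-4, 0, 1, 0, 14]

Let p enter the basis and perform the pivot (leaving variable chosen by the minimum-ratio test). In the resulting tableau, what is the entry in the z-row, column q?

Ratio test on column p — row 1: (14/5)/(2/5) = 7; row 2: (101/5)/(3/5) = 101/3. Minimum is 7 at row 1 (q leaves); pivot element 2/5.
Divide row 1 by 2/5; eliminate column p from the other rows.
z-row update in column q: 0 − (-4)·(5/2) = 10.

10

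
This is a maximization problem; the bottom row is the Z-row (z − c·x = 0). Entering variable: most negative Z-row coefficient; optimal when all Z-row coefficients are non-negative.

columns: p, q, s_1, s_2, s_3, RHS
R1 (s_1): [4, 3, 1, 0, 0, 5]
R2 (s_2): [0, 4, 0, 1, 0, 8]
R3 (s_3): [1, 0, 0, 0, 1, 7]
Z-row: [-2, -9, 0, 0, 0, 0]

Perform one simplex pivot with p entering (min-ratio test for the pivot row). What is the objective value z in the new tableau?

Ratio test on column p — row 1: 5/4 = 5/4; row 2: entry 0 ≤ 0; row 3: 7/1 = 7. Minimum is 5/4 at row 1 (s_1 leaves); pivot element 4.
Pivot on row 1; the Z-row RHS becomes 0 − (-2)·(5/4) = 5/2.

5/2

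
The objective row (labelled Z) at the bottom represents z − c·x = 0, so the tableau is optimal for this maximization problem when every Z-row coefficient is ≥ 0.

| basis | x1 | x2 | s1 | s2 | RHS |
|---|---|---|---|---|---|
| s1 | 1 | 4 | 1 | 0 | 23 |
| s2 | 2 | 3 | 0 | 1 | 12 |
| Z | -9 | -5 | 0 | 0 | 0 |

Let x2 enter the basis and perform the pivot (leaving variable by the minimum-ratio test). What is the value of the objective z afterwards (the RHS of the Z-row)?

20

Ratio test on column x2 — row 1: 23/4 = 23/4; row 2: 12/3 = 4. Minimum is 4 at row 2 (s2 leaves); pivot element 3.
Pivot on row 2; the Z-row RHS becomes 0 − (-5)·4 = 20.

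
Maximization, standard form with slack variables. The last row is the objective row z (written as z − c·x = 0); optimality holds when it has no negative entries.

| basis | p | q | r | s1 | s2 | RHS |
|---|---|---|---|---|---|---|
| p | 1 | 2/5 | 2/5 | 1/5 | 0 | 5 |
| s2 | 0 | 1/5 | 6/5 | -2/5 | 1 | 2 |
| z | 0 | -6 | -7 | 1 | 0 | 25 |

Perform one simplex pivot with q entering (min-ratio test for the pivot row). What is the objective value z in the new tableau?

Ratio test on column q — row 1: 5/(2/5) = 25/2; row 2: 2/(1/5) = 10. Minimum is 10 at row 2 (s2 leaves); pivot element 1/5.
Pivot on row 2; the z-row RHS becomes 25 − (-6)·10 = 85.

85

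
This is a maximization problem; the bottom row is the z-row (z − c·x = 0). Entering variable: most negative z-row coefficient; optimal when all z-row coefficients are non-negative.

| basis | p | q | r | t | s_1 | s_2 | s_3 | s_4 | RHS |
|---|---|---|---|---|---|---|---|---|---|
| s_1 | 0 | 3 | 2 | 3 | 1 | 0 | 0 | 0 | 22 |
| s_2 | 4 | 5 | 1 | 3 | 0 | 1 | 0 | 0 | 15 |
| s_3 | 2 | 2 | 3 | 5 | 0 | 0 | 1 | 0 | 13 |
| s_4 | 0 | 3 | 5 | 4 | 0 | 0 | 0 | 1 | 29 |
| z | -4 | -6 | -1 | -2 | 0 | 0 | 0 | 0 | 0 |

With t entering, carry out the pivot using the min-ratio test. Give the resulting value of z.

26/5

Ratio test on column t — row 1: 22/3 = 22/3; row 2: 15/3 = 5; row 3: 13/5 = 13/5; row 4: 29/4 = 29/4. Minimum is 13/5 at row 3 (s_3 leaves); pivot element 5.
Pivot on row 3; the z-row RHS becomes 0 − (-2)·(13/5) = 26/5.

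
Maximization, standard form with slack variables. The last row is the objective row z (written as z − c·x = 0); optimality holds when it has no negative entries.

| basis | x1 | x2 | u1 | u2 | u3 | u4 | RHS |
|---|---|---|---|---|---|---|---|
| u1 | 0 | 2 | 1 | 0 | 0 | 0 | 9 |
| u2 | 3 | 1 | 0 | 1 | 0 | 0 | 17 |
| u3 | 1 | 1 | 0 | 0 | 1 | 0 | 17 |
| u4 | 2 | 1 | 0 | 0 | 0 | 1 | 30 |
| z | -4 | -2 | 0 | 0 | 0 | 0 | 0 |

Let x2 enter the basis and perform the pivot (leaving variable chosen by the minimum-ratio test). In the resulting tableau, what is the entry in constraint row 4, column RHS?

Ratio test on column x2 — row 1: 9/2 = 9/2; row 2: 17/1 = 17; row 3: 17/1 = 17; row 4: 30/1 = 30. Minimum is 9/2 at row 1 (u1 leaves); pivot element 2.
Divide row 1 by 2; eliminate column x2 from the other rows.
Row 4 update in column RHS: 30 − 1·(9/2) = 51/2.

51/2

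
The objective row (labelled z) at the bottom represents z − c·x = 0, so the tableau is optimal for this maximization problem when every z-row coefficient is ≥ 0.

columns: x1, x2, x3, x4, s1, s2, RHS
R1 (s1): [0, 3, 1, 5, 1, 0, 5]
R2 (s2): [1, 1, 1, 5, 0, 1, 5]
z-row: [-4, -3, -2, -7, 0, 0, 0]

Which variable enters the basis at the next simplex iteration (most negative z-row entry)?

x4

Negative z-row entries: x1: -4, x2: -3, x3: -2, x4: -7.
The most negative is -7 in column x4, so x4 enters.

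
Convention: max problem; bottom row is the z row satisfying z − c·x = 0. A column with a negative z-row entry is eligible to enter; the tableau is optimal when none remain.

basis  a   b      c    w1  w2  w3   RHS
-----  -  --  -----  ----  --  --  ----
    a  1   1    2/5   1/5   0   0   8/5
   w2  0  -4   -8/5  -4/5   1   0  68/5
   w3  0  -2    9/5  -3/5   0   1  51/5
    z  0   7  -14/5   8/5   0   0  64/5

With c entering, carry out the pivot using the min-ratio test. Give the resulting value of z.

24

Ratio test on column c — row 1: (8/5)/(2/5) = 4; row 2: entry -8/5 ≤ 0; row 3: (51/5)/(9/5) = 17/3. Minimum is 4 at row 1 (a leaves); pivot element 2/5.
Pivot on row 1; the z-row RHS becomes 64/5 − (-14/5)·4 = 24.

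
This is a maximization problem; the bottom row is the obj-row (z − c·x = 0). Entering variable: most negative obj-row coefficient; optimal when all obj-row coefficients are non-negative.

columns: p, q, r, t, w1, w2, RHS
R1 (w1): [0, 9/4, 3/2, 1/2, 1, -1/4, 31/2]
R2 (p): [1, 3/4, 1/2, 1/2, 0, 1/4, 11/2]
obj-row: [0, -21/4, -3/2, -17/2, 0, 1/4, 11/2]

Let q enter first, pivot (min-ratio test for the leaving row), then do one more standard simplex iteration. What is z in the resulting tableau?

Ratio test on column q — row 1: (31/2)/(9/4) = 62/9; row 2: (11/2)/(3/4) = 22/3. Minimum is 62/9 at row 1 (w1 leaves); pivot element 9/4.
Pivot on row 1; the obj-row RHS becomes 11/2 − (-21/4)·(62/9) = 125/3.
Next entering variable (most negative obj-row entry -22/3): t.
Ratio test on column t — row 1: (62/9)/(2/9) = 31; row 2: (1/3)/(1/3) = 1. Minimum is 1 at row 2 (p leaves); pivot element 1/3.
After the second pivot the obj-row RHS is 125/3 − (-22/3)·1 = 49.

49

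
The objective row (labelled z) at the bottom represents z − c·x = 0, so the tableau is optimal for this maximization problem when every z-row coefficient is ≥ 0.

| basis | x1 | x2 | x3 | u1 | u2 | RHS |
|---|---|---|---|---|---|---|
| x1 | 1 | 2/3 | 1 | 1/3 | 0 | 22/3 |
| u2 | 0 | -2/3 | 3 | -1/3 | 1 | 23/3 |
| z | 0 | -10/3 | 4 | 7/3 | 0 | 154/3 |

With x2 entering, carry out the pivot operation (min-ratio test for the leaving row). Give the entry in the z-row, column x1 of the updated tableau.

5

Ratio test on column x2 — row 1: (22/3)/(2/3) = 11; row 2: entry -2/3 ≤ 0. Minimum is 11 at row 1 (x1 leaves); pivot element 2/3.
Divide row 1 by 2/3; eliminate column x2 from the other rows.
z-row update in column x1: 0 − (-10/3)·(3/2) = 5.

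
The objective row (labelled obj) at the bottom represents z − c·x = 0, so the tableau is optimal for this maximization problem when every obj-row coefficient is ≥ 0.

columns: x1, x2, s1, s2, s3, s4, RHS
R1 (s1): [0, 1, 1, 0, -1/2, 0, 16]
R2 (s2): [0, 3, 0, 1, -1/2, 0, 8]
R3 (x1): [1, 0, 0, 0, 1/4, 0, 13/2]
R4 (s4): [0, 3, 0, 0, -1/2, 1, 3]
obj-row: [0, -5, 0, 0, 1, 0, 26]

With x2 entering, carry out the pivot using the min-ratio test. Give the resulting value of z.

31

Ratio test on column x2 — row 1: 16/1 = 16; row 2: 8/3 = 8/3; row 3: entry 0 ≤ 0; row 4: 3/3 = 1. Minimum is 1 at row 4 (s4 leaves); pivot element 3.
Pivot on row 4; the obj-row RHS becomes 26 − (-5)·1 = 31.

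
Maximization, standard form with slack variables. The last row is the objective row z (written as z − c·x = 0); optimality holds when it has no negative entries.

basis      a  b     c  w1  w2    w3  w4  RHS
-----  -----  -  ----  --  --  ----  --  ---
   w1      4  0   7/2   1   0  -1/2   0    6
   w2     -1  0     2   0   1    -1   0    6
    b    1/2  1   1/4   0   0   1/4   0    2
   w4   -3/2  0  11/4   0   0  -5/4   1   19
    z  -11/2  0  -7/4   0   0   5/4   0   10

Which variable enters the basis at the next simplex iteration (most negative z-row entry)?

Negative z-row entries: a: -11/2, c: -7/4.
The most negative is -11/2 in column a, so a enters.

a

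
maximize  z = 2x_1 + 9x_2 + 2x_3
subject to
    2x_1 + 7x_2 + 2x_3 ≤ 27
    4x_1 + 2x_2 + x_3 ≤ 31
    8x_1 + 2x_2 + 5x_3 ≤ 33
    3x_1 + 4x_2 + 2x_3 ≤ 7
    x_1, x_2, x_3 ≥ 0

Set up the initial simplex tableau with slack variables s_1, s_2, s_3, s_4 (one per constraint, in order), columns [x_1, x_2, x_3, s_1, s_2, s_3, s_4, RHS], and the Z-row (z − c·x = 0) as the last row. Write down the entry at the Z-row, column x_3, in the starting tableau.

-2

The Z-row carries the negated objective coefficients: the x_3 entry is -2.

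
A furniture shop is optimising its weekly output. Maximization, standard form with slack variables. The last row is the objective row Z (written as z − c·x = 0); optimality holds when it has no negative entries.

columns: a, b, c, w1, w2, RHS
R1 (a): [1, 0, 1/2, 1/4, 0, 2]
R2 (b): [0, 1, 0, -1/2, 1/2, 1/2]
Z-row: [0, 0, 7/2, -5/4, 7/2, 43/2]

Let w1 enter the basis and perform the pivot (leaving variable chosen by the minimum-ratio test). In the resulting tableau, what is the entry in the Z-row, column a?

Ratio test on column w1 — row 1: 2/(1/4) = 8; row 2: entry -1/2 ≤ 0. Minimum is 8 at row 1 (a leaves); pivot element 1/4.
Divide row 1 by 1/4; eliminate column w1 from the other rows.
Z-row update in column a: 0 − (-5/4)·4 = 5.

5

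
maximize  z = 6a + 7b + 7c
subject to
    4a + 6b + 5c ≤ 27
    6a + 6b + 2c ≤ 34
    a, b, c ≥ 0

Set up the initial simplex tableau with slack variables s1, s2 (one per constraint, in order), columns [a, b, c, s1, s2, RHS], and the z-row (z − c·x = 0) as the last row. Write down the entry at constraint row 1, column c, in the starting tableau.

Constraint 1 has coefficient 5 on c.

5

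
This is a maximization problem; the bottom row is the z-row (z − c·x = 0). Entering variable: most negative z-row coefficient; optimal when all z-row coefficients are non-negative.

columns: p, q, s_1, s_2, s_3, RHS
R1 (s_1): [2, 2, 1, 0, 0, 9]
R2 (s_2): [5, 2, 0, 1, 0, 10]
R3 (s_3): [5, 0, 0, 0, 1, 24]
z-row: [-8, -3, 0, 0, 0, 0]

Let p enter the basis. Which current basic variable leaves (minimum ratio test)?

Column p entries and ratios — s_1: 9/2 = 9/2; s_2: 10/5 = 2; s_3: 24/5 = 24/5.
Smallest ratio is 2 in the row of s_2, so s_2 leaves.

s_2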